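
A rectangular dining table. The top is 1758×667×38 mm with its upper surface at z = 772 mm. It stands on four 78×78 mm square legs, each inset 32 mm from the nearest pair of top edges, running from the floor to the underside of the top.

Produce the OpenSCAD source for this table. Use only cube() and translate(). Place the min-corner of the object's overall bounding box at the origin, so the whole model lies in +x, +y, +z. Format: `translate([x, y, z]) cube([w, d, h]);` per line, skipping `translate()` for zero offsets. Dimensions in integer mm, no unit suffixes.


translate([0, 0, 734]) cube([1758, 667, 38]);
translate([32, 32, 0]) cube([78, 78, 734]);
translate([1648, 32, 0]) cube([78, 78, 734]);
translate([32, 557, 0]) cube([78, 78, 734]);
translate([1648, 557, 0]) cube([78, 78, 734]);


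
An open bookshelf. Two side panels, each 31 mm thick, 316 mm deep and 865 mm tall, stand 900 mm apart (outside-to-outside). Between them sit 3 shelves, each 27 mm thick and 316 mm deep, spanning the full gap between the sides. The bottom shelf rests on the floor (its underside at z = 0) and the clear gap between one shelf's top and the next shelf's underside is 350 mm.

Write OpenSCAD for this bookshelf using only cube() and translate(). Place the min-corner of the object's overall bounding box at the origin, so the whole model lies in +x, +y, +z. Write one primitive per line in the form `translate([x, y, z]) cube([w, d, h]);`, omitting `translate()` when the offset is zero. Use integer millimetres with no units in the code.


cube([31, 316, 865]);
translate([869, 0, 0]) cube([31, 316, 865]);
translate([31, 0, 0]) cube([838, 316, 27]);
translate([31, 0, 377]) cube([838, 316, 27]);
translate([31, 0, 754]) cube([838, 316, 27]);


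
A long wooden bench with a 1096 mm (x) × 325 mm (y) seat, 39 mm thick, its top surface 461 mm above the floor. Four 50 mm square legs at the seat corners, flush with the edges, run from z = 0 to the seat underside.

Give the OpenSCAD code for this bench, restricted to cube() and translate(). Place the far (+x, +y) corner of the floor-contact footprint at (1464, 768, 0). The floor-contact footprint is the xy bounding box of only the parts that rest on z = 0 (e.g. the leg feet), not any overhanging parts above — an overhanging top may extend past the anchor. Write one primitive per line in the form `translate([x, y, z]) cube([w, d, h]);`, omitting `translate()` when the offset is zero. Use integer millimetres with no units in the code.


translate([368, 443, 422]) cube([1096, 325, 39]);
translate([368, 443, 0]) cube([50, 50, 422]);
translate([368, 718, 0]) cube([50, 50, 422]);
translate([1414, 443, 0]) cube([50, 50, 422]);
translate([1414, 718, 0]) cube([50, 50, 422]);


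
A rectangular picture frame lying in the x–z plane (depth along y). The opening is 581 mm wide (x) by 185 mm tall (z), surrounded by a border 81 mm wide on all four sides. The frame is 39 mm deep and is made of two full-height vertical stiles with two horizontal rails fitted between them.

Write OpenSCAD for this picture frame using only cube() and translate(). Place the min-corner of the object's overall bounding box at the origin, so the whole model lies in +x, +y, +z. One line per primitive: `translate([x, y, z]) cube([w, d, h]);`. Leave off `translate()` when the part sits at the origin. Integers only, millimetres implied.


cube([81, 39, 347]);
translate([662, 0, 0]) cube([81, 39, 347]);
translate([81, 0, 0]) cube([581, 39, 81]);
translate([81, 0, 266]) cube([581, 39, 81]);


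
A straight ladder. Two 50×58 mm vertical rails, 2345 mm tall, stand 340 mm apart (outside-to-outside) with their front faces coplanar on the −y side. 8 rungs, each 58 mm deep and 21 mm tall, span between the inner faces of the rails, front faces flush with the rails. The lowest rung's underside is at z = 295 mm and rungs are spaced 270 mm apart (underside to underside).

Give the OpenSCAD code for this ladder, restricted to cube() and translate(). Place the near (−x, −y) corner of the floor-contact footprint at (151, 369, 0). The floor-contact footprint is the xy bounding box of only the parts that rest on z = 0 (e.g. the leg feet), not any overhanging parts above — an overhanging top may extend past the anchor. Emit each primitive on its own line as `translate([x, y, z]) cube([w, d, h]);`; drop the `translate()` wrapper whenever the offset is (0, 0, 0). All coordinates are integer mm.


translate([151, 369, 0]) cube([50, 58, 2345]);
translate([441, 369, 0]) cube([50, 58, 2345]);
translate([201, 369, 295]) cube([240, 58, 21]);
translate([201, 369, 565]) cube([240, 58, 21]);
translate([201, 369, 835]) cube([240, 58, 21]);
translate([201, 369, 1105]) cube([240, 58, 21]);
translate([201, 369, 1375]) cube([240, 58, 21]);
translate([201, 369, 1645]) cube([240, 58, 21]);
translate([201, 369, 1915]) cube([240, 58, 21]);
translate([201, 369, 2185]) cube([240, 58, 21]);


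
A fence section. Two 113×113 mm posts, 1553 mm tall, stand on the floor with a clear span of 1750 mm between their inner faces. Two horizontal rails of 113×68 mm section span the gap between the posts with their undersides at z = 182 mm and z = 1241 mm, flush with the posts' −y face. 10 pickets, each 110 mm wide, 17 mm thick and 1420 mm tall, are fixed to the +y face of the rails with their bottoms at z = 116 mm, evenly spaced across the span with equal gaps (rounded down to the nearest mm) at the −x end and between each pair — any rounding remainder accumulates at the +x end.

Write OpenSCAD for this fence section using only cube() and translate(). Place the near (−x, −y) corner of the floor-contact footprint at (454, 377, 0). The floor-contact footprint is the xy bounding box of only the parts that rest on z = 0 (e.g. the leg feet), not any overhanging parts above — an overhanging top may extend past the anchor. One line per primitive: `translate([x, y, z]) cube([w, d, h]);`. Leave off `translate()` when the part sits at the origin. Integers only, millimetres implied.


translate([454, 377, 0]) cube([113, 113, 1553]);
translate([2317, 377, 0]) cube([113, 113, 1553]);
translate([567, 377, 182]) cube([1750, 113, 68]);
translate([567, 377, 1241]) cube([1750, 113, 68]);
translate([626, 490, 116]) cube([110, 17, 1420]);
translate([795, 490, 116]) cube([110, 17, 1420]);
translate([964, 490, 116]) cube([110, 17, 1420]);
translate([1133, 490, 116]) cube([110, 17, 1420]);
translate([1302, 490, 116]) cube([110, 17, 1420]);
translate([1471, 490, 116]) cube([110, 17, 1420]);
translate([1640, 490, 116]) cube([110, 17, 1420]);
translate([1809, 490, 116]) cube([110, 17, 1420]);
translate([1978, 490, 116]) cube([110, 17, 1420]);
translate([2147, 490, 116]) cube([110, 17, 1420]);


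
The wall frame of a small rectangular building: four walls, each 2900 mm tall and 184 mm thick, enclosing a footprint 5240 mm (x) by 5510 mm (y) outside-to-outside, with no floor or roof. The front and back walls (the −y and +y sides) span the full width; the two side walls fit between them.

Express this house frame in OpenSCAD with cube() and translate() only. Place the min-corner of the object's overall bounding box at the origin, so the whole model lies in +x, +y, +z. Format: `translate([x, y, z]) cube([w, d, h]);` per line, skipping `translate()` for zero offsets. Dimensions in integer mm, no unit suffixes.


cube([5240, 184, 2900]);
translate([0, 5326, 0]) cube([5240, 184, 2900]);
translate([0, 184, 0]) cube([184, 5142, 2900]);
translate([5056, 184, 0]) cube([184, 5142, 2900]);


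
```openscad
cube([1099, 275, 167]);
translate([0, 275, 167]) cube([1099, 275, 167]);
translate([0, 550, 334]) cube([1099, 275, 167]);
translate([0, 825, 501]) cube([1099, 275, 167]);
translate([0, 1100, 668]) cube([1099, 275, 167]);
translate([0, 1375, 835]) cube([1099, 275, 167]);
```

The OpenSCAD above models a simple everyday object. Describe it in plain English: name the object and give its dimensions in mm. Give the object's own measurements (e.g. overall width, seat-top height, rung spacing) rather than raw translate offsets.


A straight staircase of 6 solid steps. Each step is 1099 mm wide (x), 275 mm deep (y, the going) and 167 mm tall (the rise). The first step rests on the floor; each subsequent step sits one going further in +y and one rise higher in +z, directly behind and above the previous step with no overlap.


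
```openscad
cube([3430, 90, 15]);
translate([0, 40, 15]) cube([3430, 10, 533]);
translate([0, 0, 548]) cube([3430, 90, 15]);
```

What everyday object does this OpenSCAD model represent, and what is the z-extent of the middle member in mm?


An I-beam. The web height is 533 mm.

Two wide flanges with a thin centred web — an I-beam. Overall 563 mm minus two 15 mm flanges gives a web of 563 − 2·15 = 533 mm.


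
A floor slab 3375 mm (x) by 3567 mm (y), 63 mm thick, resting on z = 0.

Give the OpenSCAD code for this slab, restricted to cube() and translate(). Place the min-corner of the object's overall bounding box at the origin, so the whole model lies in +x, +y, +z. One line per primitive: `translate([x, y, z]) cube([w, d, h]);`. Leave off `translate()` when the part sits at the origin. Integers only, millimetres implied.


cube([3375, 3567, 63]);


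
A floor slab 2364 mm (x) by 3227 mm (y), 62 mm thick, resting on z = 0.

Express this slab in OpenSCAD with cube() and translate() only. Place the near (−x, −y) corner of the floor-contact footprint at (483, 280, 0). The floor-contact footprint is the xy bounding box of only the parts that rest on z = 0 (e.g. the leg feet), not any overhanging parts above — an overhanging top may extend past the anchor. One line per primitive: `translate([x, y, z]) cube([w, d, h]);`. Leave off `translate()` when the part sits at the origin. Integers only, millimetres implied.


translate([483, 280, 0]) cube([2364, 3227, 62]);


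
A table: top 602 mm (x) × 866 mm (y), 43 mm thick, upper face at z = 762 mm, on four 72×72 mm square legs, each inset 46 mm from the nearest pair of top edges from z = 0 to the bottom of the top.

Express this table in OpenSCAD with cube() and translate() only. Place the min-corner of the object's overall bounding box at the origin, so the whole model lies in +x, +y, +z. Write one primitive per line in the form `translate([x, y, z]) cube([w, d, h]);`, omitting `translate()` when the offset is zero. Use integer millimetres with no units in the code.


// leg_h = 762 - 43 = 719
translate([0, 0, 719]) cube([602, 866, 43]);
translate([46, 46, 0]) cube([72, 72, 719]);
translate([484, 46, 0]) cube([72, 72, 719]);
translate([46, 748, 0]) cube([72, 72, 719]);
translate([484, 748, 0]) cube([72, 72, 719]);


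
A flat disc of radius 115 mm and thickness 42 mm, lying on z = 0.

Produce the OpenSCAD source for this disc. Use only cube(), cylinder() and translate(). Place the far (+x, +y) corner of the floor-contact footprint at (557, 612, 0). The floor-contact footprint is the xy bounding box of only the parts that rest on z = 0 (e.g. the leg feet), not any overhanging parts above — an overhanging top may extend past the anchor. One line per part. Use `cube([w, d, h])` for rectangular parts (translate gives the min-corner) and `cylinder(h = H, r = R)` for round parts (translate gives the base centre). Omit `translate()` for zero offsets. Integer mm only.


translate([442, 497, 0]) cylinder(h = 42, r = 115);


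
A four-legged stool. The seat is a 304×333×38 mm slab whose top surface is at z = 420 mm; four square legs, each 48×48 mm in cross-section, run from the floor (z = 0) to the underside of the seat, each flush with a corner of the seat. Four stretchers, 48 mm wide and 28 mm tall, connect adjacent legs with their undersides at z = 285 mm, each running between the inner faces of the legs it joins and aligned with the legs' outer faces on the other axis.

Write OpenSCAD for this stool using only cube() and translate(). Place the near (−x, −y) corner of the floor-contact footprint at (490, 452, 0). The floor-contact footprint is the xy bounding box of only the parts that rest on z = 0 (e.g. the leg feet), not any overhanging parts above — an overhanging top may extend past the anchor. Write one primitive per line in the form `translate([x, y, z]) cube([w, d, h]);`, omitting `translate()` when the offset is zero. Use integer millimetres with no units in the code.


translate([490, 452, 382]) cube([304, 333, 38]);
translate([490, 452, 0]) cube([48, 48, 382]);
translate([746, 452, 0]) cube([48, 48, 382]);
translate([490, 737, 0]) cube([48, 48, 382]);
translate([746, 737, 0]) cube([48, 48, 382]);
translate([538, 452, 285]) cube([208, 48, 28]);
translate([538, 737, 285]) cube([208, 48, 28]);
translate([490, 500, 285]) cube([48, 237, 28]);
translate([746, 500, 285]) cube([48, 237, 28]);


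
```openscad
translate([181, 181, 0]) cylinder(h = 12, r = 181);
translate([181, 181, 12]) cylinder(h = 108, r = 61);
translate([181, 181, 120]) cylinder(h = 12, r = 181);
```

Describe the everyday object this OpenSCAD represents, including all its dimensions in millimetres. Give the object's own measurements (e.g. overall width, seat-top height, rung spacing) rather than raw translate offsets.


A spool: two coaxial disc flanges of radius 181 mm and thickness 12 mm, joined by a core cylinder of radius 61 mm and height 108 mm. The lower flange rests on z = 0 and the three cylinders share a vertical axis.


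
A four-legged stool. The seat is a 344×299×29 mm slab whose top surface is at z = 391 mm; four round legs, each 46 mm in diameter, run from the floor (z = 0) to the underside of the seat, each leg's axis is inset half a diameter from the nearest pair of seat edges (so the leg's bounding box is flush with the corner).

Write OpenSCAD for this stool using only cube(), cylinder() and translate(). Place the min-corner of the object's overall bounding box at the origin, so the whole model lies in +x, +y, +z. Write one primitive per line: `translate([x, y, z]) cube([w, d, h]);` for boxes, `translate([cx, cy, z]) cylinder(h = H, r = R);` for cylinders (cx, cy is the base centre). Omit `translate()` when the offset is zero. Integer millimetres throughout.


translate([0, 0, 362]) cube([344, 299, 29]);
translate([23, 23, 0]) cylinder(h = 362, r = 23);
translate([321, 23, 0]) cylinder(h = 362, r = 23);
translate([23, 276, 0]) cylinder(h = 362, r = 23);
translate([321, 276, 0]) cylinder(h = 362, r = 23);


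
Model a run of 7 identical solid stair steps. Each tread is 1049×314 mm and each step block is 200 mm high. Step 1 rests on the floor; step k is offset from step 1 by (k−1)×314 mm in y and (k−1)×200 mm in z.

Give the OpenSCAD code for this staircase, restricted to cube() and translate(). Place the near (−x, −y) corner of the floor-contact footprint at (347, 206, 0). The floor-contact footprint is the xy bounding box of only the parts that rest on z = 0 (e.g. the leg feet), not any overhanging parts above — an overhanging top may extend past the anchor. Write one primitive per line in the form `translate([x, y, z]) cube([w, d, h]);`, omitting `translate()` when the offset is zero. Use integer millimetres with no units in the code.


translate([347, 206, 0]) cube([1049, 314, 200]);
translate([347, 520, 200]) cube([1049, 314, 200]);
translate([347, 834, 400]) cube([1049, 314, 200]);
translate([347, 1148, 600]) cube([1049, 314, 200]);
translate([347, 1462, 800]) cube([1049, 314, 200]);
translate([347, 1776, 1000]) cube([1049, 314, 200]);
translate([347, 2090, 1200]) cube([1049, 314, 200]);


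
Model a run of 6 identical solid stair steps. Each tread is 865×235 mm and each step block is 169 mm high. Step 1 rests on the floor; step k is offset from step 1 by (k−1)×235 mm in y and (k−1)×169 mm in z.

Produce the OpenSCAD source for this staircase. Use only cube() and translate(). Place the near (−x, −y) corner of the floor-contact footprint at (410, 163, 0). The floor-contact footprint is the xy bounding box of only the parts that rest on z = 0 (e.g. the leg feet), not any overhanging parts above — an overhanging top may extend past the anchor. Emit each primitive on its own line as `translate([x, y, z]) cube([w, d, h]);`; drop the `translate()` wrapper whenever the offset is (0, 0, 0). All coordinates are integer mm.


translate([410, 163, 0]) cube([865, 235, 169]);
translate([410, 398, 169]) cube([865, 235, 169]);
translate([410, 633, 338]) cube([865, 235, 169]);
translate([410, 868, 507]) cube([865, 235, 169]);
translate([410, 1103, 676]) cube([865, 235, 169]);
translate([410, 1338, 845]) cube([865, 235, 169]);


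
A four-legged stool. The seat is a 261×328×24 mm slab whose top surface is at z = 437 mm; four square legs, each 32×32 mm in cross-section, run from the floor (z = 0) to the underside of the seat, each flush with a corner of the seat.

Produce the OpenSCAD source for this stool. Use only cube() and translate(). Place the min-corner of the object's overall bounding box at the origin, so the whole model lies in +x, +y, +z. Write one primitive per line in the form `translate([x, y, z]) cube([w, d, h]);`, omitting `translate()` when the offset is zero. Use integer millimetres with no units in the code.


// leg_h = 437 - 24 = 413
translate([0, 0, 413]) cube([261, 328, 24]);
cube([32, 32, 413]);
translate([229, 0, 0]) cube([32, 32, 413]);
translate([0, 296, 0]) cube([32, 32, 413]);
translate([229, 296, 0]) cube([32, 32, 413]);


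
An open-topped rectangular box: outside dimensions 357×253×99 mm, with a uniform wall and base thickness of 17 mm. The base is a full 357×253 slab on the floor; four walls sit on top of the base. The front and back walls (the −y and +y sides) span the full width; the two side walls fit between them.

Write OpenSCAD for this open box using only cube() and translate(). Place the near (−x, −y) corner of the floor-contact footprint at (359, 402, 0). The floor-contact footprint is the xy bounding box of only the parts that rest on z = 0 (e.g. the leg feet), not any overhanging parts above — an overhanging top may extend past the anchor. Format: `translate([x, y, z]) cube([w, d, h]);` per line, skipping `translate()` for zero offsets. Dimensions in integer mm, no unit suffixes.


translate([359, 402, 0]) cube([357, 253, 17]);
translate([359, 402, 17]) cube([357, 17, 82]);
translate([359, 638, 17]) cube([357, 17, 82]);
translate([359, 419, 17]) cube([17, 219, 82]);
translate([699, 419, 17]) cube([17, 219, 82]);


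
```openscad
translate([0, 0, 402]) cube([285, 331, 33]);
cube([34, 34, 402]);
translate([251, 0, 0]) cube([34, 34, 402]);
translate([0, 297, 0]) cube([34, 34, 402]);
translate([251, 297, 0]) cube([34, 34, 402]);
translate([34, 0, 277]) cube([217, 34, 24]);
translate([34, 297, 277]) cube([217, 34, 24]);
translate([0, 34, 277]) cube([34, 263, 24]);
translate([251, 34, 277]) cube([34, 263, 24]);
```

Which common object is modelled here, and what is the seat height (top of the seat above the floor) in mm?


A stool. The seat height is 435 mm.

A 285×331×33 slab at z = 402 on four corner posts — a stool. The seat top is 402 + 33 = 435 mm.


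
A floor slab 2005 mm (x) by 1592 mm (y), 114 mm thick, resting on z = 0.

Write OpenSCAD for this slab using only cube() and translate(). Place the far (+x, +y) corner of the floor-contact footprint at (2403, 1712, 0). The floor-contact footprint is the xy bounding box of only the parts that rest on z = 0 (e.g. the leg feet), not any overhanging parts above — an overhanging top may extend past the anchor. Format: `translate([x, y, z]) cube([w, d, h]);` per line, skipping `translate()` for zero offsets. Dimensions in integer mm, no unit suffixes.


translate([398, 120, 0]) cube([2005, 1592, 114]);


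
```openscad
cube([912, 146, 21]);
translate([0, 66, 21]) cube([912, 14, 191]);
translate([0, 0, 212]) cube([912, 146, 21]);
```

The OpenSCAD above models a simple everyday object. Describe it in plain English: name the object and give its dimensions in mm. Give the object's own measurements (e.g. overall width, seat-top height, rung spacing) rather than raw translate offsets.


An I-beam lying along x, 912 mm long. Overall section height 233 mm. Two flanges 146 mm wide (y) and 21 mm thick, one on the floor and one at the top; a web 14 mm thick runs between them, centred on the flange width.


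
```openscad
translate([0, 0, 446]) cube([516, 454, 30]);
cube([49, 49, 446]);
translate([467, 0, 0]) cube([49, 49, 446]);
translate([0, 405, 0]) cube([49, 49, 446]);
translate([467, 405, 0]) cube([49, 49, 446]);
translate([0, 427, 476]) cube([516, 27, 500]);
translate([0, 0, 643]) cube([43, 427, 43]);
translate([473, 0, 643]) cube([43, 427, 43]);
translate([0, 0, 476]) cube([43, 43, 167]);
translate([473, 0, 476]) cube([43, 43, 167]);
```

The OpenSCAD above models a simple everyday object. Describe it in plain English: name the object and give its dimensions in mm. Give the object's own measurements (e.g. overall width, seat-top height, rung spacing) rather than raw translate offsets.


A chair. The seat is a 516×454×30 mm slab with its top at z = 476 mm, on four 49×49 mm corner legs (flush with the seat edges, standing on z = 0). A flat backrest 27 mm thick, 500 mm tall, spans the full seat width and rises from the seat top along its +y edge, rear face flush with the rear of the seat. Two armrests of 43×43 mm section run along each side from the seat's front edge to the front of the backrest, top faces 210 mm above the seat top and outer faces flush with the seat's x-edges; a 43×43 mm post under the front of each armrest stands on the seat at the front corner.


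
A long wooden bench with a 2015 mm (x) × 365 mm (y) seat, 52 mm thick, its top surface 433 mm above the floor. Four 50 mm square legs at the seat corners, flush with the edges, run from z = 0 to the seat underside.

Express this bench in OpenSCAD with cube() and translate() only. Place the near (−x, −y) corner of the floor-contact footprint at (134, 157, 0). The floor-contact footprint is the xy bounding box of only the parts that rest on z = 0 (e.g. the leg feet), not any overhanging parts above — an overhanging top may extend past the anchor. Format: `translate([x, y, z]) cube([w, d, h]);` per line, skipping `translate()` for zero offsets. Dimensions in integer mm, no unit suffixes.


// leg_h = 433 − 52 = 381
translate([134, 157, 381]) cube([2015, 365, 52]);
translate([134, 157, 0]) cube([50, 50, 381]);
translate([134, 472, 0]) cube([50, 50, 381]);
translate([2099, 157, 0]) cube([50, 50, 381]);
translate([2099, 472, 0]) cube([50, 50, 381]);


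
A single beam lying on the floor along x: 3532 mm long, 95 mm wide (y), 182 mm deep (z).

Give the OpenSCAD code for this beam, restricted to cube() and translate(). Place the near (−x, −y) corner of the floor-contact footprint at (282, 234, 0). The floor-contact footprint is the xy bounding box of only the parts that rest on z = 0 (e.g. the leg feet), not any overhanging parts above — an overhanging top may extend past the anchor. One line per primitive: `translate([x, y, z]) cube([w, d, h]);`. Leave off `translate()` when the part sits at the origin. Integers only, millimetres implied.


translate([282, 234, 0]) cube([3532, 95, 182]);


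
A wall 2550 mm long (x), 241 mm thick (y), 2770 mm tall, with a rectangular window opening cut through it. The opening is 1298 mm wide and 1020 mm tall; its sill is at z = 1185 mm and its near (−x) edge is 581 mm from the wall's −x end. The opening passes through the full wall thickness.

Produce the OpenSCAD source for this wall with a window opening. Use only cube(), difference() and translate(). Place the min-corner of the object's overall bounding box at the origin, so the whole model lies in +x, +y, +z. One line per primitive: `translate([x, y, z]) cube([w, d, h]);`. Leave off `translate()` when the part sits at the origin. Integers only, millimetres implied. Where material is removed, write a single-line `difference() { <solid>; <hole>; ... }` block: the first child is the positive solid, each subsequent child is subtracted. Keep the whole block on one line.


difference() { cube([2550, 241, 2770]); translate([581, 0, 1185]) cube([1298, 241, 1020]); }


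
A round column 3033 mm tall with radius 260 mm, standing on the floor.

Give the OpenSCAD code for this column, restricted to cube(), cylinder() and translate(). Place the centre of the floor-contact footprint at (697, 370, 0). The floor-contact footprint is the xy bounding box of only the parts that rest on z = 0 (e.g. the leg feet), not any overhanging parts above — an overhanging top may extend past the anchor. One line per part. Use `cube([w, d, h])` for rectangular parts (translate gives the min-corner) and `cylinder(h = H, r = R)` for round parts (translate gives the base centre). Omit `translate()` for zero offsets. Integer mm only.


translate([697, 370, 0]) cylinder(h = 3033, r = 260);


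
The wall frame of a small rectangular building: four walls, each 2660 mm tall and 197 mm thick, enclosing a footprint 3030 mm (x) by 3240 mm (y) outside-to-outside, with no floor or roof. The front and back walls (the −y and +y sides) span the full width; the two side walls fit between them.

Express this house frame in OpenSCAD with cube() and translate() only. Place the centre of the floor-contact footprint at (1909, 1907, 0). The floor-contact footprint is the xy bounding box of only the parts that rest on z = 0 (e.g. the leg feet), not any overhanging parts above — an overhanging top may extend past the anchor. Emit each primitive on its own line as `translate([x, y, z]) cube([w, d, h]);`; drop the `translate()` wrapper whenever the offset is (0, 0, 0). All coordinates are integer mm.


translate([394, 287, 0]) cube([3030, 197, 2660]);
translate([394, 3330, 0]) cube([3030, 197, 2660]);
translate([394, 484, 0]) cube([197, 2846, 2660]);
translate([3227, 484, 0]) cube([197, 2846, 2660]);


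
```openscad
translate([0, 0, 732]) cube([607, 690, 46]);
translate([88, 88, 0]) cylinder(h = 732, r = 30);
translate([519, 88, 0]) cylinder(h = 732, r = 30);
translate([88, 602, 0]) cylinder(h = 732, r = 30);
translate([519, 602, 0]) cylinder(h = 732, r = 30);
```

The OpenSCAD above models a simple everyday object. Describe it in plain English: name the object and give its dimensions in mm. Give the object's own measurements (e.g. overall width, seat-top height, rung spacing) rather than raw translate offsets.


A rectangular dining table. The top is 607×690×46 mm with its upper surface at z = 778 mm. It stands on four round legs of 60 mm diameter, each leg's bounding box inset 58 mm from the nearest pair of top edges, running from the floor to the underside of the top.


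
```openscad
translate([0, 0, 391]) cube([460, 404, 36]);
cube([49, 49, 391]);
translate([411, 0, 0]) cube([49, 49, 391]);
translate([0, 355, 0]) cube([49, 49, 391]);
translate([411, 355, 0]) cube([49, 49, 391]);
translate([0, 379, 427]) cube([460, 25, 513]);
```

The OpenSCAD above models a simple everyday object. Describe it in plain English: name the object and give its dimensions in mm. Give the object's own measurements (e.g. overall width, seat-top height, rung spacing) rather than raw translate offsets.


A chair. The seat is a 460×404×36 mm slab with its top at z = 427 mm, on four 49×49 mm corner legs (flush with the seat edges, standing on z = 0). A flat backrest 25 mm thick, 513 mm tall, spans the full seat width and rises from the seat top along its +y edge, rear face flush with the rear of the seat.


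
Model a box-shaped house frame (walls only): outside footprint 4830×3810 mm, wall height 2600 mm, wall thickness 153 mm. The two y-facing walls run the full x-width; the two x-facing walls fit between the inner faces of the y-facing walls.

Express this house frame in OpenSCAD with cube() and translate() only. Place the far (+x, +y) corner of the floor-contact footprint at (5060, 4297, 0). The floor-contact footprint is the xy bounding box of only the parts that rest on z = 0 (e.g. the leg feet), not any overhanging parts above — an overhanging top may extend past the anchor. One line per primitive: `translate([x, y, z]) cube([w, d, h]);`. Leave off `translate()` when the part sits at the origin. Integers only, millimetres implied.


translate([230, 487, 0]) cube([4830, 153, 2600]);
translate([230, 4144, 0]) cube([4830, 153, 2600]);
translate([230, 640, 0]) cube([153, 3504, 2600]);
translate([4907, 640, 0]) cube([153, 3504, 2600]);


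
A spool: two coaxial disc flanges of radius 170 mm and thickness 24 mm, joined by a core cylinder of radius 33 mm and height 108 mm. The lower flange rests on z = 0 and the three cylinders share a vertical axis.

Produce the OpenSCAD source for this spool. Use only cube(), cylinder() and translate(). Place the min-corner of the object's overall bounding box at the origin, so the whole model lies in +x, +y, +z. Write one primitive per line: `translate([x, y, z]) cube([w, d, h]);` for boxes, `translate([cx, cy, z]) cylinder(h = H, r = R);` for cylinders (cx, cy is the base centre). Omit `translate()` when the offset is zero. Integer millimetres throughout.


translate([170, 170, 0]) cylinder(h = 24, r = 170);
translate([170, 170, 24]) cylinder(h = 108, r = 33);
translate([170, 170, 132]) cylinder(h = 24, r = 170);


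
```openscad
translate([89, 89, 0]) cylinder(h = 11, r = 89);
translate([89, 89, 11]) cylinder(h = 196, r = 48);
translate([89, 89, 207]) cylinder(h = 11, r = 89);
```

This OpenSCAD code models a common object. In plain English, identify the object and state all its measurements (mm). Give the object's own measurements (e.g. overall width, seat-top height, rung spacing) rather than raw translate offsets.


A spool: two coaxial disc flanges of radius 89 mm and thickness 11 mm, joined by a core cylinder of radius 48 mm and height 196 mm. The lower flange rests on z = 0 and the three cylinders share a vertical axis.


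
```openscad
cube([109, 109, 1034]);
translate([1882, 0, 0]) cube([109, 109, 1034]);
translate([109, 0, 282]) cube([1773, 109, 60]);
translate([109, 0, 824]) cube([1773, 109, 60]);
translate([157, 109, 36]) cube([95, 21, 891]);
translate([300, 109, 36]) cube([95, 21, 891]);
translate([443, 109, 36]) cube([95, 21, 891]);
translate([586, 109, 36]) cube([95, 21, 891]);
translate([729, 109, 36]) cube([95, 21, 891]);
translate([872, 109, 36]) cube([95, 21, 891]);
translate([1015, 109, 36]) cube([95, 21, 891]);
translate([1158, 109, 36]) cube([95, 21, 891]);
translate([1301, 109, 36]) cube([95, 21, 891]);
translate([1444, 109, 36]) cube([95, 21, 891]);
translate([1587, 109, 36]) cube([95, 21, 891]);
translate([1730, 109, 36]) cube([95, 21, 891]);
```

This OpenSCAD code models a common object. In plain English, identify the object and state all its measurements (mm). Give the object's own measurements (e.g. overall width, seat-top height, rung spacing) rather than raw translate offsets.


A fence section. Two 109×109 mm posts, 1034 mm tall, stand on the floor with a clear span of 1773 mm between their inner faces. Two horizontal rails of 109×60 mm section span the gap between the posts with their undersides at z = 282 mm and z = 824 mm, flush with the posts' −y face. 12 pickets, each 95 mm wide, 21 mm thick and 891 mm tall, are fixed to the +y face of the rails with their bottoms at z = 36 mm, spaced across the span with a 48 mm gap after the −x post and between neighbouring pickets, with 57 mm left before the +x post.


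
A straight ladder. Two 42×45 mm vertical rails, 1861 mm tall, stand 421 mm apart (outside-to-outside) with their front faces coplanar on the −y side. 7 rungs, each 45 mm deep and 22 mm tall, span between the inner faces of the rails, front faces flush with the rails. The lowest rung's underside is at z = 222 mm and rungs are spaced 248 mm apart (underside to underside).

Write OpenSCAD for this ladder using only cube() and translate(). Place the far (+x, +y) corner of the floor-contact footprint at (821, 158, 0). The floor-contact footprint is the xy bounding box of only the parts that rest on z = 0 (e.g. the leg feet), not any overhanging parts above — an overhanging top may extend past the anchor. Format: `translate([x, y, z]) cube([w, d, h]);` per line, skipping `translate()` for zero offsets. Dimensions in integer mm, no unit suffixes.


// rung span = 421 - 2*42 = 337
// rung[k] z = 222 + k*248
translate([400, 113, 0]) cube([42, 45, 1861]);
translate([779, 113, 0]) cube([42, 45, 1861]);
translate([442, 113, 222]) cube([337, 45, 22]);
translate([442, 113, 470]) cube([337, 45, 22]);
translate([442, 113, 718]) cube([337, 45, 22]);
translate([442, 113, 966]) cube([337, 45, 22]);
translate([442, 113, 1214]) cube([337, 45, 22]);
translate([442, 113, 1462]) cube([337, 45, 22]);
translate([442, 113, 1710]) cube([337, 45, 22]);


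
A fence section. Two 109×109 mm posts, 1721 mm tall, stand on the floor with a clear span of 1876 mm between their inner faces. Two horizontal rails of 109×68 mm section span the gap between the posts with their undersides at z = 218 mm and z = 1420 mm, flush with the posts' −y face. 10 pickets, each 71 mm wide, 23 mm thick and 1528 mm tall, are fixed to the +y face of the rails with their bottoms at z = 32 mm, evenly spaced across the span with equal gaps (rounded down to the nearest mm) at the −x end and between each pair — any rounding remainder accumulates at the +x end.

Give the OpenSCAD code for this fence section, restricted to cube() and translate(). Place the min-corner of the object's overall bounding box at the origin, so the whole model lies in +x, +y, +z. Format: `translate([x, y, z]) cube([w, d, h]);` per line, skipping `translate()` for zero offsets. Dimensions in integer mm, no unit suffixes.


cube([109, 109, 1721]);
translate([1985, 0, 0]) cube([109, 109, 1721]);
translate([109, 0, 218]) cube([1876, 109, 68]);
translate([109, 0, 1420]) cube([1876, 109, 68]);
translate([215, 109, 32]) cube([71, 23, 1528]);
translate([392, 109, 32]) cube([71, 23, 1528]);
translate([569, 109, 32]) cube([71, 23, 1528]);
translate([746, 109, 32]) cube([71, 23, 1528]);
translate([923, 109, 32]) cube([71, 23, 1528]);
translate([1100, 109, 32]) cube([71, 23, 1528]);
translate([1277, 109, 32]) cube([71, 23, 1528]);
translate([1454, 109, 32]) cube([71, 23, 1528]);
translate([1631, 109, 32]) cube([71, 23, 1528]);
translate([1808, 109, 32]) cube([71, 23, 1528]);


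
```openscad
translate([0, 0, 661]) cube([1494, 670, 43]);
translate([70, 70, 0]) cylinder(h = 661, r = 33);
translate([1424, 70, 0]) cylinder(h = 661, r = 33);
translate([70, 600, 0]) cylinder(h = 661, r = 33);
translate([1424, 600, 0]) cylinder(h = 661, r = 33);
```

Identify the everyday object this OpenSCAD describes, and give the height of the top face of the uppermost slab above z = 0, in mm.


A table. The table height is 704 mm.

A 1494×670×43 slab sits at z = 661 on four Ø66 mm round legs — a table. The top surface is at 661 + 43 = 704 mm.


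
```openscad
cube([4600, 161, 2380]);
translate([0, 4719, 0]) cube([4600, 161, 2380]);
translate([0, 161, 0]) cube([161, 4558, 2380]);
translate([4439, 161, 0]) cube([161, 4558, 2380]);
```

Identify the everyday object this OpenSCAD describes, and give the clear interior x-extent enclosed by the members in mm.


A house (or room) frame. The interior width is 4278 mm.

Four 2380 mm walls enclosing a rectangle with no floor or roof — a room or house frame. Outside width is 4600 mm and wall thickness is 161 mm, so the interior width is 4600 − 2 × 161 = 4278 mm.


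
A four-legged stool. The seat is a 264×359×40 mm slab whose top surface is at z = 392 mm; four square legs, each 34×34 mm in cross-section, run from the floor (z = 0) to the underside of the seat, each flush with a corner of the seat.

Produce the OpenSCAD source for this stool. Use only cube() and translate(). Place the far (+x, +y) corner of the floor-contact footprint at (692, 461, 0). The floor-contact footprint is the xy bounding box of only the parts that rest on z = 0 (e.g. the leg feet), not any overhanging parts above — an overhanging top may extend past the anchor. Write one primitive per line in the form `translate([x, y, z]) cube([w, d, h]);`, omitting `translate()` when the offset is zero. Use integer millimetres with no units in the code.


// leg_h = 392 - 40 = 352
translate([428, 102, 352]) cube([264, 359, 40]);
translate([428, 102, 0]) cube([34, 34, 352]);
translate([658, 102, 0]) cube([34, 34, 352]);
translate([428, 427, 0]) cube([34, 34, 352]);
translate([658, 427, 0]) cube([34, 34, 352]);


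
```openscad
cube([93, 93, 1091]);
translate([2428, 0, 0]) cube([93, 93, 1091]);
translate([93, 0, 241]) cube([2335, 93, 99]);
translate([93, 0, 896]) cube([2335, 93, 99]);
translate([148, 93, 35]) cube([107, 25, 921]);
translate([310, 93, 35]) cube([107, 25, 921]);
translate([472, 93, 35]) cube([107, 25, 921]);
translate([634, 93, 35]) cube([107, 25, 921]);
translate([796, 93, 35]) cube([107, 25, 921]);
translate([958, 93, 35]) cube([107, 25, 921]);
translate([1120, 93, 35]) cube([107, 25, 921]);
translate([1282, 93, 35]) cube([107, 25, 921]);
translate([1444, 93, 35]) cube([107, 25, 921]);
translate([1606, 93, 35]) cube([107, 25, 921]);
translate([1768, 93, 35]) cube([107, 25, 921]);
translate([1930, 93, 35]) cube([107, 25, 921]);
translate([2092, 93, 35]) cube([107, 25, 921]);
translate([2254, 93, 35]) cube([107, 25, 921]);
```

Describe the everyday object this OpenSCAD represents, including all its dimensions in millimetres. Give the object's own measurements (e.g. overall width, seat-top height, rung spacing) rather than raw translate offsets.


A fence section. Two 93×93 mm posts, 1091 mm tall, stand on the floor with a clear span of 2335 mm between their inner faces. Two horizontal rails of 93×99 mm section span the gap between the posts with their undersides at z = 241 mm and z = 896 mm, flush with the posts' −y face. 14 pickets, each 107 mm wide, 25 mm thick and 921 mm tall, are fixed to the +y face of the rails with their bottoms at z = 35 mm, spaced across the span with a 55 mm gap after the −x post and between neighbouring pickets, with 67 mm left before the +x post.


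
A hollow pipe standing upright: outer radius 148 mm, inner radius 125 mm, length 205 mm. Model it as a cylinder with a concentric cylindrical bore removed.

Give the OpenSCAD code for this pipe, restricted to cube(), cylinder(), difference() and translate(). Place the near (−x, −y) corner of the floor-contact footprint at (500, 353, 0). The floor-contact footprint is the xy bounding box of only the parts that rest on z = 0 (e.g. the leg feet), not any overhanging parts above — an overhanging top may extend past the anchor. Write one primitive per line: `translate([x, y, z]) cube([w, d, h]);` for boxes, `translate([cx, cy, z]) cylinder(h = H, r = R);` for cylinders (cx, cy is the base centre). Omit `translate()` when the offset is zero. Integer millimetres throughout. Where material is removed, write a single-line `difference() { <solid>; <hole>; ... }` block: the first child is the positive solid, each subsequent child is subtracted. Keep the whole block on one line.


difference() { translate([648, 501, 0]) cylinder(h = 205, r = 148); translate([648, 501, 0]) cylinder(h = 205, r = 125); }


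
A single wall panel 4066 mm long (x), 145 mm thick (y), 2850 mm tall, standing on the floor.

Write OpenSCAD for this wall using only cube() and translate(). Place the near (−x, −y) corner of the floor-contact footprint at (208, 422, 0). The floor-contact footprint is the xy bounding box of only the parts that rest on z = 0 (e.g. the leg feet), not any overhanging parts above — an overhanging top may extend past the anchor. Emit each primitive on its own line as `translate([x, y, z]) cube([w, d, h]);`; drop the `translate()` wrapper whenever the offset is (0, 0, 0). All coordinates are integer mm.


translate([208, 422, 0]) cube([4066, 145, 2850]);


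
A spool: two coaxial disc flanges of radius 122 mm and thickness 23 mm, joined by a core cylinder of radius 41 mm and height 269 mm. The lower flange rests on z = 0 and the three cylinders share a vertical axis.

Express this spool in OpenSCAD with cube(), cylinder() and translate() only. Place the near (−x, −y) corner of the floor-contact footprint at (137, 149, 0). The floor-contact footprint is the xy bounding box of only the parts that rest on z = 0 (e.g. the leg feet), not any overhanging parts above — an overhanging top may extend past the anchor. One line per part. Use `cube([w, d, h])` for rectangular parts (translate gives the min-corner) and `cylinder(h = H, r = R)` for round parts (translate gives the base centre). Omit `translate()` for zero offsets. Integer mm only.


translate([259, 271, 0]) cylinder(h = 23, r = 122);
translate([259, 271, 23]) cylinder(h = 269, r = 41);
translate([259, 271, 292]) cylinder(h = 23, r = 122);
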